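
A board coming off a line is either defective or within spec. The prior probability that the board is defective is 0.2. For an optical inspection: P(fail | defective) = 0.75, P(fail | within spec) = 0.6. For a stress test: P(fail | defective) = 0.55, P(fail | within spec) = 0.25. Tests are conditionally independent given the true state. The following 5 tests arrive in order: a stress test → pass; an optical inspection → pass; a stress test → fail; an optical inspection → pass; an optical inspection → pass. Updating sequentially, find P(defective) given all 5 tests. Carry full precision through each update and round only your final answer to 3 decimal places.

After a stress test='pass': P(defective) = 0.45·0.2000 / (0.45·0.2000 + 0.75·0.8000) ≈ 0.1304
After an optical inspection='pass': P(defective) = 0.25·0.1304 / (0.25·0.1304 + 0.4·0.8696) ≈ 0.0857
After a stress test='fail': P(defective) = 0.55·0.0857 / (0.55·0.0857 + 0.25·0.9143) ≈ 0.1710
After an optical inspection='pass': P(defective) = 0.25·0.1710 / (0.25·0.1710 + 0.4·0.8290) ≈ 0.1142
After an optical inspection='pass': P(defective) = 0.25·0.1142 / (0.25·0.1142 + 0.4·0.8858) ≈ 0.0746

0.075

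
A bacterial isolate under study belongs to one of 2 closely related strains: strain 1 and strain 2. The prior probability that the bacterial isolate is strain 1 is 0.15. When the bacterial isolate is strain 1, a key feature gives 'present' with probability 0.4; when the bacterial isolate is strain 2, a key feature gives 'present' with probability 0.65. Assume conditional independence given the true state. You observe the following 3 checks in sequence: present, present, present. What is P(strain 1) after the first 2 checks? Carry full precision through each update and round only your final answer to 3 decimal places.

0.063

Each posterior becomes the prior for the next update.
After 'present': P(strain 1) = 0.4·0.1500 / (0.4·0.1500 + 0.65·0.8500) ≈ 0.0980
After 'present': P(strain 1) = 0.4·0.0980 / (0.4·0.0980 + 0.65·0.9020) ≈ 0.0626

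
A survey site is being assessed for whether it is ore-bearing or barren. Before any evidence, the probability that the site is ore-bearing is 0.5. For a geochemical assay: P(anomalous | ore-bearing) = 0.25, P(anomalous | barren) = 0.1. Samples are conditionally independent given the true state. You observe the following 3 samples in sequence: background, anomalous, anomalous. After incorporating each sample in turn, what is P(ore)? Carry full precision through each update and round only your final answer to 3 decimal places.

After 'background': P(ore) = 0.75·0.5000 / (0.75·0.5000 + 0.9·0.5000) ≈ 0.4545
After 'anomalous': P(ore) = 0.25·0.4545 / (0.25·0.4545 + 0.1·0.5455) ≈ 0.6757
After 'anomalous': P(ore) = 0.25·0.6757 / (0.25·0.6757 + 0.1·0.3243) ≈ 0.8389

0.839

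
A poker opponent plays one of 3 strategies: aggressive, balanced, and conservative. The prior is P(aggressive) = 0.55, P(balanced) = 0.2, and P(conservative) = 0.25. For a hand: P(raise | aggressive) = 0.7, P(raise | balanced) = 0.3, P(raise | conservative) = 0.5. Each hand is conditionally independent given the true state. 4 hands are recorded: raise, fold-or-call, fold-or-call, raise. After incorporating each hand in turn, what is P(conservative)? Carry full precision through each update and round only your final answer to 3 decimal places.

0.321

After 'raise': normaliser = 0.7·0.5500 + 0.3·0.2000 + 0.5·0.2500; P(aggressive) ≈ 0.6754, P(balanced) ≈ 0.1053, P(conservative) ≈ 0.2193
After 'fold-or-call': normaliser = 0.3·0.6754 + 0.7·0.1053 + 0.5·0.2193; P(aggressive) ≈ 0.5250, P(balanced) ≈ 0.1909, P(conservative) ≈ 0.2841
After 'fold-or-call': normaliser = 0.3·0.5250 + 0.7·0.1909 + 0.5·0.2841; P(aggressive) ≈ 0.3636, P(balanced) ≈ 0.3085, P(conservative) ≈ 0.3279
After 'raise': normaliser = 0.7·0.3636 + 0.3·0.3085 + 0.5·0.3279; P(aggressive) ≈ 0.4980, P(balanced) ≈ 0.1811, P(conservative) ≈ 0.3208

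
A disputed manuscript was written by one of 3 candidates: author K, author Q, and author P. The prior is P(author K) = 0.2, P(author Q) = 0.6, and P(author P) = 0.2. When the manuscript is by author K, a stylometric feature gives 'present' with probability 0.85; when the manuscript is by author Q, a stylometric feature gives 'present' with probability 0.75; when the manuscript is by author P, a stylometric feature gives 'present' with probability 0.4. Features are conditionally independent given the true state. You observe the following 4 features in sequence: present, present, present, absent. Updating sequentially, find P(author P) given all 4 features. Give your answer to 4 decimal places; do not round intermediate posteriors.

After 'present': normaliser = 0.85·0.2000 + 0.75·0.6000 + 0.4·0.2000; P(author K) ≈ 0.2429, P(author Q) ≈ 0.6429, P(author P) ≈ 0.1143
After 'present': normaliser = 0.85·0.2429 + 0.75·0.6429 + 0.4·0.1143; P(author K) ≈ 0.2811, P(author Q) ≈ 0.6566, P(author P) ≈ 0.0623
After 'present': normaliser = 0.85·0.2811 + 0.75·0.6566 + 0.4·0.0623; P(author K) ≈ 0.3159, P(author Q) ≈ 0.6511, P(author P) ≈ 0.0329
After 'absent': normaliser = 0.15·0.3159 + 0.25·0.6511 + 0.6·0.0329; P(author K) ≈ 0.2061, P(author Q) ≈ 0.7080, P(author P) ≈ 0.0859

0.0859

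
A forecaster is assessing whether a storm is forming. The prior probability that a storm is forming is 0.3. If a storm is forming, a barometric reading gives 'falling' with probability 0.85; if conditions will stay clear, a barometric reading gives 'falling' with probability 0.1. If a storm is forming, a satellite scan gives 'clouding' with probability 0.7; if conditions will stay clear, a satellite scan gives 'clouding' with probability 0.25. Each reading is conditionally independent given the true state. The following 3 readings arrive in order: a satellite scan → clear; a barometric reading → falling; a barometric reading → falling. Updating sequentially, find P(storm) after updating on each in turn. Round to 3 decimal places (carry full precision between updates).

0.925

Apply Bayes' rule sequentially, carrying P(storm) forward.
After a satellite scan='clear': P(storm) = 0.3·0.3000 / (0.3·0.3000 + 0.75·0.7000) ≈ 0.1463
After a barometric reading='falling': P(storm) = 0.85·0.1463 / (0.85·0.1463 + 0.1·0.8537) ≈ 0.5930
After a barometric reading='falling': P(storm) = 0.85·0.5930 / (0.85·0.5930 + 0.1·0.4070) ≈ 0.9253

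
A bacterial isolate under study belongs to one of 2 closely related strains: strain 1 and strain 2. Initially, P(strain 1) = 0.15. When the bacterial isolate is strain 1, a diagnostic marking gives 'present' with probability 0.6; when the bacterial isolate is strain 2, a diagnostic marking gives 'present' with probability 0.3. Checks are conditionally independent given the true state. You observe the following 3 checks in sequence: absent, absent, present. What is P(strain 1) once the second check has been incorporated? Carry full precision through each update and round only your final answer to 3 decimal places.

After 'absent': P(strain 1) = 0.4·0.1500 / (0.4·0.1500 + 0.7·0.8500) ≈ 0.0916
After 'absent': P(strain 1) = 0.4·0.0916 / (0.4·0.0916 + 0.7·0.9084) ≈ 0.0545

0.054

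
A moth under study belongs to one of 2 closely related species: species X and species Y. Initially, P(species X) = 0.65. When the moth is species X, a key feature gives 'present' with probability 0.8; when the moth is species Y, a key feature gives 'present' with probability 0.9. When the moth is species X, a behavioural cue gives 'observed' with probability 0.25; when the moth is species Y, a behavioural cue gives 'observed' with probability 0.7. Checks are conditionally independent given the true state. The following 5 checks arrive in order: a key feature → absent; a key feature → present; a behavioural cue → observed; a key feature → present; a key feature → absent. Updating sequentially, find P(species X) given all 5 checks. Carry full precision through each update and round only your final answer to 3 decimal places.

Each posterior becomes the prior for the next update.
After a key feature='absent': P(species X) = 0.2·0.6500 / (0.2·0.6500 + 0.1·0.3500) ≈ 0.7879
After a key feature='present': P(species X) = 0.8·0.7879 / (0.8·0.7879 + 0.9·0.2121) ≈ 0.7675
After a behavioural cue='observed': P(species X) = 0.25·0.7675 / (0.25·0.7675 + 0.7·0.2325) ≈ 0.5411
After a key feature='present': P(species X) = 0.8·0.5411 / (0.8·0.5411 + 0.9·0.4589) ≈ 0.5117
After a key feature='absent': P(species X) = 0.2·0.5117 / (0.2·0.5117 + 0.1·0.4883) ≈ 0.6770

0.677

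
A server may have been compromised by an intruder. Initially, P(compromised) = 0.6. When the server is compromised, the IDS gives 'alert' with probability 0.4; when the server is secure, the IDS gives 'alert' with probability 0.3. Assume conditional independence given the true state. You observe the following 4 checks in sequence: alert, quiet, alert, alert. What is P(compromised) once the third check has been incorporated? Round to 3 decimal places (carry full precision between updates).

Each posterior becomes the prior for the next update.
After 'alert': P(compromised) = 0.4·0.6000 / (0.4·0.6000 + 0.3·0.4000) ≈ 0.6667
After 'quiet': P(compromised) = 0.6·0.6667 / (0.6·0.6667 + 0.7·0.3333) ≈ 0.6316
After 'alert': P(compromised) = 0.4·0.6316 / (0.4·0.6316 + 0.3·0.3684) ≈ 0.6957

0.696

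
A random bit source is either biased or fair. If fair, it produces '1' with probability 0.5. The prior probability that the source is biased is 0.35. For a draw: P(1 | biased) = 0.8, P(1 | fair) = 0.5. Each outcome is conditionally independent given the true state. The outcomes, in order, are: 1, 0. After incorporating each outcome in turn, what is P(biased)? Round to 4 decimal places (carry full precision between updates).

Apply Bayes' rule sequentially, carrying P(biased) forward.
After '1': P(biased) = 0.8·0.3500 / (0.8·0.3500 + 0.5·0.6500) ≈ 0.4628
After '0': P(biased) = 0.2·0.4628 / (0.2·0.4628 + 0.5·0.5372) ≈ 0.2563

0.2563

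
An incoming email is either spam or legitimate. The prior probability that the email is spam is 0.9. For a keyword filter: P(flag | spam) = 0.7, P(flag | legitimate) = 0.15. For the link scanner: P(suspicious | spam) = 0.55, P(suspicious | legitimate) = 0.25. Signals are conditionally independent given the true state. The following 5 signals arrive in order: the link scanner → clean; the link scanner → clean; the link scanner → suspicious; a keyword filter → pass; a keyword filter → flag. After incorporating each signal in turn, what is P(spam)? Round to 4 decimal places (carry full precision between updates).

0.9215

After the link scanner='clean': P(spam) = 0.45·0.9000 / (0.45·0.9000 + 0.75·0.1000) ≈ 0.8438
After the link scanner='clean': P(spam) = 0.45·0.8438 / (0.45·0.8438 + 0.75·0.1562) ≈ 0.7642
After the link scanner='suspicious': P(spam) = 0.55·0.7642 / (0.55·0.7642 + 0.25·0.2358) ≈ 0.8770
After a keyword filter='pass': P(spam) = 0.3·0.8770 / (0.3·0.8770 + 0.85·0.1230) ≈ 0.7156
After a keyword filter='flag': P(spam) = 0.7·0.7156 / (0.7·0.7156 + 0.15·0.2844) ≈ 0.9215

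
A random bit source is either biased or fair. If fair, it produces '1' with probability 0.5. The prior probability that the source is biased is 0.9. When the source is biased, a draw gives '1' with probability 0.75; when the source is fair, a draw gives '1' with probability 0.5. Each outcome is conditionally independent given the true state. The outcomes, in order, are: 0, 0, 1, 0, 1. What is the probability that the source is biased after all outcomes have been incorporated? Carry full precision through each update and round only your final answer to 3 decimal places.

Apply Bayes' rule sequentially, carrying P(biased) forward.
After '0': P(biased) = 0.25·0.9000 / (0.25·0.9000 + 0.5·0.1000) ≈ 0.8182
After '0': P(biased) = 0.25·0.8182 / (0.25·0.8182 + 0.5·0.1818) ≈ 0.6923
After '1': P(biased) = 0.75·0.6923 / (0.75·0.6923 + 0.5·0.3077) ≈ 0.7714
After '0': P(biased) = 0.25·0.7714 / (0.25·0.7714 + 0.5·0.2286) ≈ 0.6279
After '1': P(biased) = 0.75·0.6279 / (0.75·0.6279 + 0.5·0.3721) ≈ 0.7168

0.717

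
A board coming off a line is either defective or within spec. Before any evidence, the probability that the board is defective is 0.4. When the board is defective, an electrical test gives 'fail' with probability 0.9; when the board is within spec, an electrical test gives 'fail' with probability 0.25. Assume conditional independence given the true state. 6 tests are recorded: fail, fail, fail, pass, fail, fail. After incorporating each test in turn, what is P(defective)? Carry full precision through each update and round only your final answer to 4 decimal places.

After 'fail': P(defective) = 0.9·0.4000 / (0.9·0.4000 + 0.25·0.6000) ≈ 0.7059
After 'fail': P(defective) = 0.9·0.7059 / (0.9·0.7059 + 0.25·0.2941) ≈ 0.8963
After 'fail': P(defective) = 0.9·0.8963 / (0.9·0.8963 + 0.25·0.1037) ≈ 0.9689
After 'pass': P(defective) = 0.1·0.9689 / (0.1·0.9689 + 0.75·0.0311) ≈ 0.8057
After 'fail': P(defective) = 0.9·0.8057 / (0.9·0.8057 + 0.25·0.1943) ≈ 0.9372
After 'fail': P(defective) = 0.9·0.9372 / (0.9·0.9372 + 0.25·0.0628) ≈ 0.9817

0.9817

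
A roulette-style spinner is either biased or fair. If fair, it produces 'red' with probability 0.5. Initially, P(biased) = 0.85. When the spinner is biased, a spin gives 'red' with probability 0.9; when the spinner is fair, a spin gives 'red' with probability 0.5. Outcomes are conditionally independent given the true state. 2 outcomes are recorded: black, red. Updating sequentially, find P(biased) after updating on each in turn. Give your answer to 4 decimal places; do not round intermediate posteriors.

After 'black': P(biased) = 0.1·0.8500 / (0.1·0.8500 + 0.5·0.1500) ≈ 0.5312
After 'red': P(biased) = 0.9·0.5312 / (0.9·0.5312 + 0.5·0.4688) ≈ 0.6711

0.6711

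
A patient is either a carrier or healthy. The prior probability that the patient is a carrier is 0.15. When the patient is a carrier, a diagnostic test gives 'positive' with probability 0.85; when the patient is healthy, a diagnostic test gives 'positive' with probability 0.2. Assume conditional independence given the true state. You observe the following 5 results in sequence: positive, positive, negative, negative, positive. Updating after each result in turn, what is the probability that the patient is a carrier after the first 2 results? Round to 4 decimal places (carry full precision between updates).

0.7612

After 'positive': P(carrier) = 0.85·0.1500 / (0.85·0.1500 + 0.2·0.8500) ≈ 0.4286
After 'positive': P(carrier) = 0.85·0.4286 / (0.85·0.4286 + 0.2·0.5714) ≈ 0.7612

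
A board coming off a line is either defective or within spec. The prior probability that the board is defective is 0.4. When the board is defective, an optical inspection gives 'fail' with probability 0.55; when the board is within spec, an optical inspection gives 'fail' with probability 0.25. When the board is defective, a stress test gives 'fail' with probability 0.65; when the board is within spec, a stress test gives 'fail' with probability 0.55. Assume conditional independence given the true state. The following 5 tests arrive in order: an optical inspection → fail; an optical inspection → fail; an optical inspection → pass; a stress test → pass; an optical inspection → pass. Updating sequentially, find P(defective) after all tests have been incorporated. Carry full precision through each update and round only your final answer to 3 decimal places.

0.475

After an optical inspection='fail': P(defective) = 0.55·0.4000 / (0.55·0.4000 + 0.25·0.6000) ≈ 0.5946
After an optical inspection='fail': P(defective) = 0.55·0.5946 / (0.55·0.5946 + 0.25·0.4054) ≈ 0.7634
After an optical inspection='pass': P(defective) = 0.45·0.7634 / (0.45·0.7634 + 0.75·0.2366) ≈ 0.6594
After a stress test='pass': P(defective) = 0.35·0.6594 / (0.35·0.6594 + 0.45·0.3406) ≈ 0.6009
After an optical inspection='pass': P(defective) = 0.45·0.6009 / (0.45·0.6009 + 0.75·0.3991) ≈ 0.4746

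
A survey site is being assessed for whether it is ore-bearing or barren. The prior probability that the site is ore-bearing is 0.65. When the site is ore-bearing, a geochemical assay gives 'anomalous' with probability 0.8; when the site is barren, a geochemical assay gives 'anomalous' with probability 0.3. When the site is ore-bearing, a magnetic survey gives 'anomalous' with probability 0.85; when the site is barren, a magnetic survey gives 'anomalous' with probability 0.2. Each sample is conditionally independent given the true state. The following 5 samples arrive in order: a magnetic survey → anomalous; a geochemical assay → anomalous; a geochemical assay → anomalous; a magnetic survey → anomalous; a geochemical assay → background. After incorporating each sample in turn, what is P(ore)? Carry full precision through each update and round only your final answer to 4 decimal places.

Each posterior becomes the prior for the next update.
After a magnetic survey='anomalous': P(ore) = 0.85·0.6500 / (0.85·0.6500 + 0.2·0.3500) ≈ 0.8876
After a geochemical assay='anomalous': P(ore) = 0.8·0.8876 / (0.8·0.8876 + 0.3·0.1124) ≈ 0.9546
After a geochemical assay='anomalous': P(ore) = 0.8·0.9546 / (0.8·0.9546 + 0.3·0.0454) ≈ 0.9825
After a magnetic survey='anomalous': P(ore) = 0.85·0.9825 / (0.85·0.9825 + 0.2·0.0175) ≈ 0.9958
After a geochemical assay='background': P(ore) = 0.2·0.9958 / (0.2·0.9958 + 0.7·0.0042) ≈ 0.9855

0.9855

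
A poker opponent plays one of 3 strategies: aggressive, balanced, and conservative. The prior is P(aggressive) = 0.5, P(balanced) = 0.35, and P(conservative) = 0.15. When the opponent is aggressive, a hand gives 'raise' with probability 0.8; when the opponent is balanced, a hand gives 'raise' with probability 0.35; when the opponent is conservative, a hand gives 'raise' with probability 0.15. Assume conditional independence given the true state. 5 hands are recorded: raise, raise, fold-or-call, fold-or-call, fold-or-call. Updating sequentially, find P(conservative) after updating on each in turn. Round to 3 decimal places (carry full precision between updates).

Apply Bayes' rule sequentially, carrying P(conservative) forward.
After 'raise': normaliser = 0.8·0.5000 + 0.35·0.3500 + 0.15·0.1500; P(aggressive) ≈ 0.7339, P(balanced) ≈ 0.2248, P(conservative) ≈ 0.0413
After 'raise': normaliser = 0.8·0.7339 + 0.35·0.2248 + 0.15·0.0413; P(aggressive) ≈ 0.8737, P(balanced) ≈ 0.1171, P(conservative) ≈ 0.0092
After 'fold-or-call': normaliser = 0.2·0.8737 + 0.65·0.1171 + 0.85·0.0092; P(aggressive) ≈ 0.6756, P(balanced) ≈ 0.2942, P(conservative) ≈ 0.0303
After 'fold-or-call': normaliser = 0.2·0.6756 + 0.65·0.2942 + 0.85·0.0303; P(aggressive) ≈ 0.3838, P(balanced) ≈ 0.5431, P(conservative) ≈ 0.0731
After 'fold-or-call': normaliser = 0.2·0.3838 + 0.65·0.5431 + 0.85·0.0731; P(aggressive) ≈ 0.1560, P(balanced) ≈ 0.7176, P(conservative) ≈ 0.1263

0.126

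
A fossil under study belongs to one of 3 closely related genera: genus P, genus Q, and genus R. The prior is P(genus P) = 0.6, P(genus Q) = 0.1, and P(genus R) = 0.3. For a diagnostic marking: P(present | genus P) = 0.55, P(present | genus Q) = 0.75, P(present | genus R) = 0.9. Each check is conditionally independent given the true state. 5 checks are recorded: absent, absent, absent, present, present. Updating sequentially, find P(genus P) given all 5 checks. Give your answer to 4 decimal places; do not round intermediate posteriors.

Each posterior becomes the prior for the next update.
After 'absent': normaliser = 0.45·0.6000 + 0.25·0.1000 + 0.1·0.3000; P(genus P) ≈ 0.8308, P(genus Q) ≈ 0.0769, P(genus R) ≈ 0.0923
After 'absent': normaliser = 0.45·0.8308 + 0.25·0.0769 + 0.1·0.0923; P(genus P) ≈ 0.9293, P(genus Q) ≈ 0.0478, P(genus R) ≈ 0.0229
After 'absent': normaliser = 0.45·0.9293 + 0.25·0.0478 + 0.1·0.0229; P(genus P) ≈ 0.9671, P(genus Q) ≈ 0.0276, P(genus R) ≈ 0.0053
After 'present': normaliser = 0.55·0.9671 + 0.75·0.0276 + 0.9·0.0053; P(genus P) ≈ 0.9542, P(genus Q) ≈ 0.0372, P(genus R) ≈ 0.0086
After 'present': normaliser = 0.55·0.9542 + 0.75·0.0372 + 0.9·0.0086; P(genus P) ≈ 0.9365, P(genus Q) ≈ 0.0498, P(genus R) ≈ 0.0138

0.9365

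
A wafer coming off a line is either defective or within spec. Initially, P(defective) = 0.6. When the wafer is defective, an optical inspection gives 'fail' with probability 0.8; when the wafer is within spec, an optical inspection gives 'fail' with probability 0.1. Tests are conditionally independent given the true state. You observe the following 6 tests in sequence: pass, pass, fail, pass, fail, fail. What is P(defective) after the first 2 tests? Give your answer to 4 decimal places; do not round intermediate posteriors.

Apply Bayes' rule sequentially, carrying P(defective) forward.
After 'pass': P(defective) = 0.2·0.6000 / (0.2·0.6000 + 0.9·0.4000) ≈ 0.2500
After 'pass': P(defective) = 0.2·0.2500 / (0.2·0.2500 + 0.9·0.7500) ≈ 0.0690

0.0690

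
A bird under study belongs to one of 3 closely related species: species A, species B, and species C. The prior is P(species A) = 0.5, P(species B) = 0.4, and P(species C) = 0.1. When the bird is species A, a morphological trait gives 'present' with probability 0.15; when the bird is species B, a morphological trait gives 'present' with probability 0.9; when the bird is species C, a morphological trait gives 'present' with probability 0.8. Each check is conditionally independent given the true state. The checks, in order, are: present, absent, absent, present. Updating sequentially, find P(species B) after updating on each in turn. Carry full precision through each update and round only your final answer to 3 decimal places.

After 'present': normaliser = 0.15·0.5000 + 0.9·0.4000 + 0.8·0.1000; P(species A) ≈ 0.1456, P(species B) ≈ 0.6990, P(species C) ≈ 0.1553
After 'absent': normaliser = 0.85·0.1456 + 0.1·0.6990 + 0.2·0.1553; P(species A) ≈ 0.5508, P(species B) ≈ 0.3110, P(species C) ≈ 0.1382
After 'absent': normaliser = 0.85·0.5508 + 0.1·0.3110 + 0.2·0.1382; P(species A) ≈ 0.8885, P(species B) ≈ 0.0590, P(species C) ≈ 0.0525
After 'present': normaliser = 0.15·0.8885 + 0.9·0.0590 + 0.8·0.0525; P(species A) ≈ 0.5836, P(species B) ≈ 0.2326, P(species C) ≈ 0.1838

0.233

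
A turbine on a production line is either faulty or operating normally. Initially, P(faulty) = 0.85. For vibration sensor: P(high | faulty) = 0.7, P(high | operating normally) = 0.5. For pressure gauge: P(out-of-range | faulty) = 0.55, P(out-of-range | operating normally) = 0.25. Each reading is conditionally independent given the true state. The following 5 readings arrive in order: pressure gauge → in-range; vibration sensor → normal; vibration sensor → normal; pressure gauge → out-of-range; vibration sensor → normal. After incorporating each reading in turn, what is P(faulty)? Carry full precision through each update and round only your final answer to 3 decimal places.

0.618

After pressure gauge='in-range': P(faulty) = 0.45·0.8500 / (0.45·0.8500 + 0.75·0.1500) ≈ 0.7727
After vibration sensor='normal': P(faulty) = 0.3·0.7727 / (0.3·0.7727 + 0.5·0.2273) ≈ 0.6711
After vibration sensor='normal': P(faulty) = 0.3·0.6711 / (0.3·0.6711 + 0.5·0.3289) ≈ 0.5504
After pressure gauge='out-of-range': P(faulty) = 0.55·0.5504 / (0.55·0.5504 + 0.25·0.4496) ≈ 0.7292
After vibration sensor='normal': P(faulty) = 0.3·0.7292 / (0.3·0.7292 + 0.5·0.2708) ≈ 0.6177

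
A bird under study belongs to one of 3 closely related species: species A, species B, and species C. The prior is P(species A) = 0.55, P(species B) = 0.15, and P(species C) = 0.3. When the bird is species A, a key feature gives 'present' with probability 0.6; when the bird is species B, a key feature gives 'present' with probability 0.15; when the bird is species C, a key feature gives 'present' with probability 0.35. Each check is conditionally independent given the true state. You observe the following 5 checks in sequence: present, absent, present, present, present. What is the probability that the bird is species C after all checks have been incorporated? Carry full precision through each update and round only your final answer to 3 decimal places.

Each posterior becomes the prior for the next update.
After 'present': normaliser = 0.6·0.5500 + 0.15·0.1500 + 0.35·0.3000; P(species A) ≈ 0.7213, P(species B) ≈ 0.0492, P(species C) ≈ 0.2295
After 'absent': normaliser = 0.4·0.7213 + 0.85·0.0492 + 0.65·0.2295; P(species A) ≈ 0.6017, P(species B) ≈ 0.0872, P(species C) ≈ 0.3111
After 'present': normaliser = 0.6·0.6017 + 0.15·0.0872 + 0.35·0.3111; P(species A) ≈ 0.7475, P(species B) ≈ 0.0271, P(species C) ≈ 0.2254
After 'present': normaliser = 0.6·0.7475 + 0.15·0.0271 + 0.35·0.2254; P(species A) ≈ 0.8439, P(species B) ≈ 0.0076, P(species C) ≈ 0.1485
After 'present': normaliser = 0.6·0.8439 + 0.15·0.0076 + 0.35·0.1485; P(species A) ≈ 0.9051, P(species B) ≈ 0.0020, P(species C) ≈ 0.0929

0.093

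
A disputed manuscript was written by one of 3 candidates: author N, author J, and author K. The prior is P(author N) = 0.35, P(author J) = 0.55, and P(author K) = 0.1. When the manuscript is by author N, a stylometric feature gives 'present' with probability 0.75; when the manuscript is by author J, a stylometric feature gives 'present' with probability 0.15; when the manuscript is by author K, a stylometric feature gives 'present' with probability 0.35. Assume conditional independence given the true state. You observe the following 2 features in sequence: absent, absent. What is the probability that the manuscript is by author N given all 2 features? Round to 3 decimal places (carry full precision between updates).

0.047

After 'absent': normaliser = 0.25·0.3500 + 0.85·0.5500 + 0.65·0.1000; P(author N) ≈ 0.1411, P(author J) ≈ 0.7540, P(author K) ≈ 0.1048
After 'absent': normaliser = 0.25·0.1411 + 0.85·0.7540 + 0.65·0.1048; P(author N) ≈ 0.0474, P(author J) ≈ 0.8611, P(author K) ≈ 0.0915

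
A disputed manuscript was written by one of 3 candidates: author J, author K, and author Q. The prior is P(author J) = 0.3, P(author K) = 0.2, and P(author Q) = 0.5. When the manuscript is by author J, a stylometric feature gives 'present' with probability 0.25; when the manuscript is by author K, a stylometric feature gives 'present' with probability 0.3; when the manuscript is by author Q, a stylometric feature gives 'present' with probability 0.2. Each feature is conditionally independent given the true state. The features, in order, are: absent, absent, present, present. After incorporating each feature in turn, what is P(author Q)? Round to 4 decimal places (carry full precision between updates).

0.3979

After 'absent': normaliser = 0.75·0.3000 + 0.7·0.2000 + 0.8·0.5000; P(author J) ≈ 0.2941, P(author K) ≈ 0.1830, P(author Q) ≈ 0.5229
After 'absent': normaliser = 0.75·0.2941 + 0.7·0.1830 + 0.8·0.5229; P(author J) ≈ 0.2876, P(author K) ≈ 0.1670, P(author Q) ≈ 0.5454
After 'present': normaliser = 0.25·0.2876 + 0.3·0.1670 + 0.2·0.5454; P(author J) ≈ 0.3111, P(author K) ≈ 0.2168, P(author Q) ≈ 0.4720
After 'present': normaliser = 0.25·0.3111 + 0.3·0.2168 + 0.2·0.4720; P(author J) ≈ 0.3279, P(author K) ≈ 0.2742, P(author Q) ≈ 0.3979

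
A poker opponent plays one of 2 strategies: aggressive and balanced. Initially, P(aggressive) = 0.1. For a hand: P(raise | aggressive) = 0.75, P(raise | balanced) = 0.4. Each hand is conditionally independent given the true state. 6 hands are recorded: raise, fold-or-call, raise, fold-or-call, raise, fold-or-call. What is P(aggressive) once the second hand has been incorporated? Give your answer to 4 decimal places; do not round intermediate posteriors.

After 'raise': P(aggressive) = 0.75·0.1000 / (0.75·0.1000 + 0.4·0.9000) ≈ 0.1724
After 'fold-or-call': P(aggressive) = 0.25·0.1724 / (0.25·0.1724 + 0.6·0.8276) ≈ 0.0799

0.0799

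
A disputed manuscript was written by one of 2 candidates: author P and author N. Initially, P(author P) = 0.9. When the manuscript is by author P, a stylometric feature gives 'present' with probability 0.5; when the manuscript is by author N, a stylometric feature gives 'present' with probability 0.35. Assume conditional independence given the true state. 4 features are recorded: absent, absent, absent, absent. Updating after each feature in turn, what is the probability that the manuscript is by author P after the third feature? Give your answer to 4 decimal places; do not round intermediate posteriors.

After 'absent': P(author P) = 0.5·0.9000 / (0.5·0.9000 + 0.65·0.1000) ≈ 0.8738
After 'absent': P(author P) = 0.5·0.8738 / (0.5·0.8738 + 0.65·0.1262) ≈ 0.8419
After 'absent': P(author P) = 0.5·0.8419 / (0.5·0.8419 + 0.65·0.1581) ≈ 0.8038

0.8038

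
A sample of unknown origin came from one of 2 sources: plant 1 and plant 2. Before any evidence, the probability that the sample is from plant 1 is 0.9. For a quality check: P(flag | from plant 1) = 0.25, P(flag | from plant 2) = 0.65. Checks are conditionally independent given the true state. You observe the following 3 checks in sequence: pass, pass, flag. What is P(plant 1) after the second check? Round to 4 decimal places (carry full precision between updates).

0.9764

After 'pass': P(plant 1) = 0.75·0.9000 / (0.75·0.9000 + 0.35·0.1000) ≈ 0.9507
After 'pass': P(plant 1) = 0.75·0.9507 / (0.75·0.9507 + 0.35·0.0493) ≈ 0.9764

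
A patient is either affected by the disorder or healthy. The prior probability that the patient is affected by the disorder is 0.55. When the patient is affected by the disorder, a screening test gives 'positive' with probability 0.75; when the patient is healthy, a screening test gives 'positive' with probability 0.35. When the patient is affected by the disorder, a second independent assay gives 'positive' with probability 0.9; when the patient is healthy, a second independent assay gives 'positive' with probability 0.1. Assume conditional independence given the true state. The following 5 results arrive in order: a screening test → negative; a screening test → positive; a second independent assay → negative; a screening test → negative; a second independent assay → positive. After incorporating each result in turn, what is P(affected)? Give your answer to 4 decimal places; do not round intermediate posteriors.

0.2792

After a screening test='negative': P(affected) = 0.25·0.5500 / (0.25·0.5500 + 0.65·0.4500) ≈ 0.3198
After a screening test='positive': P(affected) = 0.75·0.3198 / (0.75·0.3198 + 0.35·0.6802) ≈ 0.5018
After a second independent assay='negative': P(affected) = 0.1·0.5018 / (0.1·0.5018 + 0.9·0.4982) ≈ 0.1007
After a screening test='negative': P(affected) = 0.25·0.1007 / (0.25·0.1007 + 0.65·0.8993) ≈ 0.0413
After a second independent assay='positive': P(affected) = 0.9·0.0413 / (0.9·0.0413 + 0.1·0.9587) ≈ 0.2792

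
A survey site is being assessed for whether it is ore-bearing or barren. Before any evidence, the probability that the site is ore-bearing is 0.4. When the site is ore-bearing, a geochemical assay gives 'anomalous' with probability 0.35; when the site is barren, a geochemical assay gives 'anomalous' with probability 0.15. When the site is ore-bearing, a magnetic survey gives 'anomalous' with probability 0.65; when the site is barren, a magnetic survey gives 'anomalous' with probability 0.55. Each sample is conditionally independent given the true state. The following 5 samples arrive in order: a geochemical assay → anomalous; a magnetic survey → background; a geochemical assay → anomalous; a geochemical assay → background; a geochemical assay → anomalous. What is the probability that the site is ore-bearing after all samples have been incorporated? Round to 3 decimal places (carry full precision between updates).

0.834

After a geochemical assay='anomalous': P(ore) = 0.35·0.4000 / (0.35·0.4000 + 0.15·0.6000) ≈ 0.6087
After a magnetic survey='background': P(ore) = 0.35·0.6087 / (0.35·0.6087 + 0.45·0.3913) ≈ 0.5475
After a geochemical assay='anomalous': P(ore) = 0.35·0.5475 / (0.35·0.5475 + 0.15·0.4525) ≈ 0.7384
After a geochemical assay='background': P(ore) = 0.65·0.7384 / (0.65·0.7384 + 0.85·0.2616) ≈ 0.6834
After a geochemical assay='anomalous': P(ore) = 0.35·0.6834 / (0.35·0.6834 + 0.15·0.3166) ≈ 0.8344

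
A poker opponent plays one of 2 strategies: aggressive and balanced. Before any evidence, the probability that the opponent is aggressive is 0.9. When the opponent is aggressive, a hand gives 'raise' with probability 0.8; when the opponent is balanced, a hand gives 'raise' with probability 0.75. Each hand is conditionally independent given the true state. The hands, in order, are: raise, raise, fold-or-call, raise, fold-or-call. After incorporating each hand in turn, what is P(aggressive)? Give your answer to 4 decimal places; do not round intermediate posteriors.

0.8749

Apply Bayes' rule sequentially, carrying P(aggressive) forward.
After 'raise': P(aggressive) = 0.8·0.9000 / (0.8·0.9000 + 0.75·0.1000) ≈ 0.9057
After 'raise': P(aggressive) = 0.8·0.9057 / (0.8·0.9057 + 0.75·0.0943) ≈ 0.9110
After 'fold-or-call': P(aggressive) = 0.2·0.9110 / (0.2·0.9110 + 0.25·0.0890) ≈ 0.8912
After 'raise': P(aggressive) = 0.8·0.8912 / (0.8·0.8912 + 0.75·0.1088) ≈ 0.8973
After 'fold-or-call': P(aggressive) = 0.2·0.8973 / (0.2·0.8973 + 0.25·0.1027) ≈ 0.8749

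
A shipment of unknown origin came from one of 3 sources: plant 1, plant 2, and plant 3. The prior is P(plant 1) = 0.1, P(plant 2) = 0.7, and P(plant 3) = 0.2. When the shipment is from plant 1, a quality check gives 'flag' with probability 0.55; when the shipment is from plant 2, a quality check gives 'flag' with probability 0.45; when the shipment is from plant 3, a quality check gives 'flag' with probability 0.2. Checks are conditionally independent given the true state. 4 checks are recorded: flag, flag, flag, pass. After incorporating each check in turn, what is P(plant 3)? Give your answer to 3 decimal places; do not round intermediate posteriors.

After 'flag': normaliser = 0.55·0.1000 + 0.45·0.7000 + 0.2·0.2000; P(plant 1) ≈ 0.1341, P(plant 2) ≈ 0.7683, P(plant 3) ≈ 0.0976
After 'flag': normaliser = 0.55·0.1341 + 0.45·0.7683 + 0.2·0.0976; P(plant 1) ≈ 0.1681, P(plant 2) ≈ 0.7875, P(plant 3) ≈ 0.0444
After 'flag': normaliser = 0.55·0.1681 + 0.45·0.7875 + 0.2·0.0444; P(plant 1) ≈ 0.2028, P(plant 2) ≈ 0.7777, P(plant 3) ≈ 0.0195
After 'pass': normaliser = 0.45·0.2028 + 0.55·0.7777 + 0.8·0.0195; P(plant 1) ≈ 0.1707, P(plant 2) ≈ 0.8001, P(plant 3) ≈ 0.0292

0.029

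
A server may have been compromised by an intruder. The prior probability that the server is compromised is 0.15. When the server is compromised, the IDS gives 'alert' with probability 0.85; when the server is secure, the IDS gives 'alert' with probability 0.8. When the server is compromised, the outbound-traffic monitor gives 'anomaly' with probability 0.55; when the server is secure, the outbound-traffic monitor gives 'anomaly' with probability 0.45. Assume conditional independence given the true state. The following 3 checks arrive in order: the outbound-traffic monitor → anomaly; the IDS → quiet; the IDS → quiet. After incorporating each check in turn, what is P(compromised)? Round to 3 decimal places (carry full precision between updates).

After the outbound-traffic monitor='anomaly': P(compromised) = 0.55·0.1500 / (0.55·0.1500 + 0.45·0.8500) ≈ 0.1774
After the IDS='quiet': P(compromised) = 0.15·0.1774 / (0.15·0.1774 + 0.2·0.8226) ≈ 0.1392
After the IDS='quiet': P(compromised) = 0.15·0.1392 / (0.15·0.1392 + 0.2·0.8608) ≈ 0.1082

0.108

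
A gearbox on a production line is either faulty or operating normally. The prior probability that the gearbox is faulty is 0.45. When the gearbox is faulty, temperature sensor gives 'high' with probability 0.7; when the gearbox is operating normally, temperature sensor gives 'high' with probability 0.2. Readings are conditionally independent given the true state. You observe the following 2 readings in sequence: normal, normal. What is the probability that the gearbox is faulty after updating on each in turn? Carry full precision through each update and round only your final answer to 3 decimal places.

Apply Bayes' rule sequentially, carrying P(faulty) forward.
After 'normal': P(faulty) = 0.3·0.4500 / (0.3·0.4500 + 0.8·0.5500) ≈ 0.2348
After 'normal': P(faulty) = 0.3·0.2348 / (0.3·0.2348 + 0.8·0.7652) ≈ 0.1032

0.103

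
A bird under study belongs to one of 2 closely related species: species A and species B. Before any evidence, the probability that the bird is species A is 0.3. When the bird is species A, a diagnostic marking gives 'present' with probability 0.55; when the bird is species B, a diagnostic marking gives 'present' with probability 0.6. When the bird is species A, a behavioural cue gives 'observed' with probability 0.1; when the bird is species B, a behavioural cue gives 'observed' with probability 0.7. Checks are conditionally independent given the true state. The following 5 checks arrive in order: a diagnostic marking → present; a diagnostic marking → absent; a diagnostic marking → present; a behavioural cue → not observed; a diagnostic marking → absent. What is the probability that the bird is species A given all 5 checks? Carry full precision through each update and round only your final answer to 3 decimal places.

After a diagnostic marking='present': P(species A) = 0.55·0.3000 / (0.55·0.3000 + 0.6·0.7000) ≈ 0.2821
After a diagnostic marking='absent': P(species A) = 0.45·0.2821 / (0.45·0.2821 + 0.4·0.7179) ≈ 0.3065
After a diagnostic marking='present': P(species A) = 0.55·0.3065 / (0.55·0.3065 + 0.6·0.6935) ≈ 0.2883
After a behavioural cue='not observed': P(species A) = 0.9·0.2883 / (0.9·0.2883 + 0.3·0.7117) ≈ 0.5486
After a diagnostic marking='absent': P(species A) = 0.45·0.5486 / (0.45·0.5486 + 0.4·0.4514) ≈ 0.5776

0.578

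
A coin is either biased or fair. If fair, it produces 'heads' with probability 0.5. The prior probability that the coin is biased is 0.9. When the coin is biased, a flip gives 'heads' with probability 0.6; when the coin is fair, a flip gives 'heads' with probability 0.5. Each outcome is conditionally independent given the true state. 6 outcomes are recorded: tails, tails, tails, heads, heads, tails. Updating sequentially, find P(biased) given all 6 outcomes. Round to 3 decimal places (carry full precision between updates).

After 'tails': P(biased) = 0.4·0.9000 / (0.4·0.9000 + 0.5·0.1000) ≈ 0.8780
After 'tails': P(biased) = 0.4·0.8780 / (0.4·0.8780 + 0.5·0.1220) ≈ 0.8521
After 'tails': P(biased) = 0.4·0.8521 / (0.4·0.8521 + 0.5·0.1479) ≈ 0.8217
After 'heads': P(biased) = 0.6·0.8217 / (0.6·0.8217 + 0.5·0.1783) ≈ 0.8469
After 'heads': P(biased) = 0.6·0.8469 / (0.6·0.8469 + 0.5·0.1531) ≈ 0.8690
After 'tails': P(biased) = 0.4·0.8690 / (0.4·0.8690 + 0.5·0.1310) ≈ 0.8415

0.841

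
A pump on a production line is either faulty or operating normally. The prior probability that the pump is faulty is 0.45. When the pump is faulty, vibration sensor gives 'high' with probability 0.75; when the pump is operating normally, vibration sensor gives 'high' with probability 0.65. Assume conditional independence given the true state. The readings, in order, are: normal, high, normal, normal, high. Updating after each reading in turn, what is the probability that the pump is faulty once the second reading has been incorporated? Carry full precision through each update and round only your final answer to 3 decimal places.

After 'normal': P(faulty) = 0.25·0.4500 / (0.25·0.4500 + 0.35·0.5500) ≈ 0.3689
After 'high': P(faulty) = 0.75·0.3689 / (0.75·0.3689 + 0.65·0.6311) ≈ 0.4027

0.403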